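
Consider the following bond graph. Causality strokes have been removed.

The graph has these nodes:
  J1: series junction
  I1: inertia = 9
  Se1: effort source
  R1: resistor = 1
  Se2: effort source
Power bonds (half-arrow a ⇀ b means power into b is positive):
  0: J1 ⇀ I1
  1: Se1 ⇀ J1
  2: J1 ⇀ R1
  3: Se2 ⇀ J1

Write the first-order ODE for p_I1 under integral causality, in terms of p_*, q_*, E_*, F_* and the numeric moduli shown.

dp_I1/dt = E_Se1 + E_Se2 - p_I1/9

β1 |J1  (Se1 fixes effort; stroke away)
β3 |J1  (Se2 fixes effort; stroke away)
β0 |I1  (prefer integral on I1)
β2 |J1  (J1 flow already set via bond 0)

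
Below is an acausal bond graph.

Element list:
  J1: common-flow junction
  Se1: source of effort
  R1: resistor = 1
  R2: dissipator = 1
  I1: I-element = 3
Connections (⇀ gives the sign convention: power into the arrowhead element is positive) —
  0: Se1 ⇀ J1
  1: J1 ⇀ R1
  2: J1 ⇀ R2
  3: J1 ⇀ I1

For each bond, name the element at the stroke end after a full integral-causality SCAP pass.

b0 stroke→J1
b1 stroke→J1
b2 stroke→J1
b3 stroke→I1

β0 |J1  (source Se1 imposes e)
β3 |I1  (I1 integral (f out))
β1 |J1  (1-jn J1 has f-setter on 3)
β2 |J1  (J1: bond 3 brought flow, rest push out)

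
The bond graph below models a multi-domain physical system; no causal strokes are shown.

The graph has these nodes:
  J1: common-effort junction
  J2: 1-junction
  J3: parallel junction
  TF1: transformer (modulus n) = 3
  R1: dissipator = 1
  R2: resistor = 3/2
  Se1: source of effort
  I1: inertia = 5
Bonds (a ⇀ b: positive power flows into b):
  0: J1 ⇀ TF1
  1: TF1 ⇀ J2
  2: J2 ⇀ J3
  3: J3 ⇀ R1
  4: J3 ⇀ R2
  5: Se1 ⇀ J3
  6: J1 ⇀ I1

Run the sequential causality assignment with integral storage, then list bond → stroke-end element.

b5 stroke→J3  (Se1 (Se) sets effort on bond)
b2 stroke→J2  (J3 effort already set via bond 5)
b3 stroke→R1  (J3 effort already set via bond 5)
b4 stroke→R2  (0-jn J3 has e-setter on 5)
b1 stroke→TF1  (J2: last free bond brings flow in)
b0 stroke→J1  (TF1: transformer flips bond 1)
b6 stroke→I1  (J1 effort already set via bond 0)

#0 |J1
#1 |TF1
#2 |J2
#3 |R1
#4 |R2
#5 |J3
#6 |I1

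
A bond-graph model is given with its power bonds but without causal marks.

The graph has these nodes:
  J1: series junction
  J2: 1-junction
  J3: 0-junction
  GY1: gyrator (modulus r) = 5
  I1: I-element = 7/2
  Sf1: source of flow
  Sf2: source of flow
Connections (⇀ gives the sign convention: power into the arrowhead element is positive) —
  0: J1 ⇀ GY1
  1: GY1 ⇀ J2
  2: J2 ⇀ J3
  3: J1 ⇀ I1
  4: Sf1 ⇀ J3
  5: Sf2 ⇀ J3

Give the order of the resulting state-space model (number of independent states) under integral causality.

b4 stroke→Sf1  (Sf1 fixes flow; stroke at Sf1)
b5 stroke→Sf2  (Sf2 (Sf) sets flow on bond)
b2 stroke→J3  (closing 0-jn rule on J3)
b1 stroke→J2  (J2 flow already set via bond 2)
b0 stroke→J1  (through GY1, causality inverts; strokes same side of GY1)
b3 stroke→I1  (closing 1-jn rule on J1)

1  (I1 all integral)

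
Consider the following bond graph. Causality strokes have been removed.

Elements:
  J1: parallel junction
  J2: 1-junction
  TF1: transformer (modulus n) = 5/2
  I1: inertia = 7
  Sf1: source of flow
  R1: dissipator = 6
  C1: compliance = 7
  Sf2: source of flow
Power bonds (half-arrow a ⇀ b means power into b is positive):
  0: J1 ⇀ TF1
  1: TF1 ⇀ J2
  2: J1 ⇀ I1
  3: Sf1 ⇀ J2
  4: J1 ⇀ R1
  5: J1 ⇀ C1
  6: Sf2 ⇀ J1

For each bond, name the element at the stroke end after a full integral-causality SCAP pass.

b0 stroke at TF1
b1 stroke at J2
b2 stroke at I1
b3 stroke at Sf1
b4 stroke at R1
b5 stroke at J1
b6 stroke at Sf2

b3 stroke at Sf1  (Sf1: flow source, stroke at near end)
b6 stroke at Sf2  (source Sf2 imposes f)
b1 stroke at J2  (J2 flow already set via bond 3)
b0 stroke at TF1  (TF1 one-in-one-out from 1)
b2 stroke at I1  (prefer integral on I1)
b5 stroke at J1  (prefer integral on C1)
b4 stroke at R1  (common-e at J1 fixed by 5)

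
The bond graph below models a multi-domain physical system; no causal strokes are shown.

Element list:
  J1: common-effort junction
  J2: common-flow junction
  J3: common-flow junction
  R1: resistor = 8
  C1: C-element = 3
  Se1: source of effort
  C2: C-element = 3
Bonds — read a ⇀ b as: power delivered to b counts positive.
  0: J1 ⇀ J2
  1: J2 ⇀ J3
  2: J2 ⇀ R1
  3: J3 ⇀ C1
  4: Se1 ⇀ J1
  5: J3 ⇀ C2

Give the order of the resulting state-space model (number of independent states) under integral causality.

2  (C1, C2 all integral)

b4 stroke→J1  (Se1: effort source, stroke at far end)
b0 stroke→J2  (J1 effort already set via bond 4)
b3 stroke→J3  (prefer integral on C1)
b5 stroke→J3  (prefer integral on C2)
b1 stroke→J2  (J3: last free bond brings flow in)
b2 stroke→R1  (J2 needs exactly one f-in)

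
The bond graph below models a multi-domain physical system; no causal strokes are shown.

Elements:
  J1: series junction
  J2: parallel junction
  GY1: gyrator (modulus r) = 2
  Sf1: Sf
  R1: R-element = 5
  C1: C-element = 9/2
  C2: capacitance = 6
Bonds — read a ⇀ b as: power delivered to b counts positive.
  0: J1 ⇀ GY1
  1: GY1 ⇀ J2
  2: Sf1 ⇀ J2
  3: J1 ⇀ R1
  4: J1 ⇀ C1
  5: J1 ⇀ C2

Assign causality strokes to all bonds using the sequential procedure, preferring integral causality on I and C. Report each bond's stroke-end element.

bond 2 stroke at Sf1  (Sf1 (Sf) sets flow on bond)
bond 1 stroke at J2  (J2 needs exactly one e-in)
bond 0 stroke at J1  (GY1: gyrator matches bond 1)
bond 4 stroke at J1  (C1 integral (e out))
bond 5 stroke at J1  (C2 outputs effort q/C2)
bond 3 stroke at R1  (J1: last free bond brings flow in)

bond 0 →J1
bond 1 →J2
bond 2 →Sf1
bond 3 →R1
bond 4 →J1
bond 5 →J1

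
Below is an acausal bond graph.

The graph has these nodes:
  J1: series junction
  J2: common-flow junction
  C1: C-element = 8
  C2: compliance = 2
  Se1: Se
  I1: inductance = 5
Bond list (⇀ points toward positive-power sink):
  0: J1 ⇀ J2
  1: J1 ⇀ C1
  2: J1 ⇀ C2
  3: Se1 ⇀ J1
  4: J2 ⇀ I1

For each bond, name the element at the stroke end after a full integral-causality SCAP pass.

bond 3 stroke at J1  (Se1 fixes effort; stroke away)
bond 1 stroke at J1  (C1 outputs effort q/C1)
bond 2 stroke at J1  (C2 outputs effort q/C2)
bond 0 stroke at J2  (J1 needs exactly one f-in)
bond 4 stroke at I1  (J2 needs exactly one f-in)

#0 →J2
#1 →J1
#2 →J1
#3 →J1
#4 →I1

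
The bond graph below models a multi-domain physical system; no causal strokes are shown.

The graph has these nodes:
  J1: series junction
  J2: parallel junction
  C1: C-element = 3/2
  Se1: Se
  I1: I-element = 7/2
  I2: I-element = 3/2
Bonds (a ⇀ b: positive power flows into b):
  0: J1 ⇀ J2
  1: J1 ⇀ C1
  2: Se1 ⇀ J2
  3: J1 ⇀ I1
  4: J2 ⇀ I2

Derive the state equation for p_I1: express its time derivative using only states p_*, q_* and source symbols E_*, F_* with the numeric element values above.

dp_I1/dt = -E_Se1 - 2*q_C1/3

bond 2 →J2  (Se1 (Se) sets effort on bond)
bond 0 →J1  (common-e at J2 fixed by 2)
bond 4 →I2  (J2: bond 2 brought effort, rest push out)
bond 1 →J1  (C1 outputs effort q/C1)
bond 3 →I1  (J1: last free bond brings flow in)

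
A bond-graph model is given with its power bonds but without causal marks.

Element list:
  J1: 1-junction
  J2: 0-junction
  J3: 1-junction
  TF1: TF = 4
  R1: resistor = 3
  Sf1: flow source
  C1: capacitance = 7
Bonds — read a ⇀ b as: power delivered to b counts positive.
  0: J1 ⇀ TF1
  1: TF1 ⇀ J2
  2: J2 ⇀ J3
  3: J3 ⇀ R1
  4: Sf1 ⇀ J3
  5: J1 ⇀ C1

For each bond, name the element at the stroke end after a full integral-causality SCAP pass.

b4 stroke at Sf1  (Sf1 fixes flow; stroke at Sf1)
b2 stroke at J3  (J3: bond 4 brought flow, rest push out)
b3 stroke at J3  (J3 flow already set via bond 4)
b1 stroke at J2  (J2 needs exactly one e-in)
b0 stroke at TF1  (TF TF1: opposite of bond 1)
b5 stroke at J1  (1-jn J1 has f-setter on 0)

b0 →TF1
b1 →J2
b2 →J3
b3 →J3
b4 →Sf1
b5 →J1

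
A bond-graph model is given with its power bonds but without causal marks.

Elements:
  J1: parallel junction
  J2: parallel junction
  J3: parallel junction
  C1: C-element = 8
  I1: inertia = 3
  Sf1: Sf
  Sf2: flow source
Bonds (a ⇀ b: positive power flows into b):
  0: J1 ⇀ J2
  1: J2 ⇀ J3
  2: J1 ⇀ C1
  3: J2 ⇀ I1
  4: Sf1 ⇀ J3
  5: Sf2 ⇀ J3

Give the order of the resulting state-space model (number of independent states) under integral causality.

2  (C1, I1 all integral)

β4 |Sf1  (source Sf1 imposes f)
β5 |Sf2  (Sf2: flow source, stroke at near end)
β1 |J3  (J3: last free bond brings effort in)
β2 |J1  (C1 outputs effort q/C1)
β0 |J2  (common-e at J1 fixed by 2)
β3 |I1  (0-jn J2 has e-setter on 0)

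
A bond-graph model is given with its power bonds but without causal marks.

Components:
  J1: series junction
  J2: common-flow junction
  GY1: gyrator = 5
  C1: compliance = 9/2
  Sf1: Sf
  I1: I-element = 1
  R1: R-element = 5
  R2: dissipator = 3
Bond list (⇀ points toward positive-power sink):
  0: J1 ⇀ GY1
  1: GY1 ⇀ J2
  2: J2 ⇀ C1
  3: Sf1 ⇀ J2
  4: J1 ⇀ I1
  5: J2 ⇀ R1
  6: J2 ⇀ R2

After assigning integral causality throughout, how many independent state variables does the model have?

b3 stroke→Sf1  (Sf1 (Sf) sets flow on bond)
b1 stroke→J2  (J2: bond 3 brought flow, rest push out)
b2 stroke→J2  (common-f at J2 fixed by 3)
b5 stroke→J2  (J2: bond 3 brought flow, rest push out)
b6 stroke→J2  (common-f at J2 fixed by 3)
b0 stroke→J1  (GY1: gyrator matches bond 1)
b4 stroke→I1  (only one flow-in slot at J1)

2  (C1, I1 all integral)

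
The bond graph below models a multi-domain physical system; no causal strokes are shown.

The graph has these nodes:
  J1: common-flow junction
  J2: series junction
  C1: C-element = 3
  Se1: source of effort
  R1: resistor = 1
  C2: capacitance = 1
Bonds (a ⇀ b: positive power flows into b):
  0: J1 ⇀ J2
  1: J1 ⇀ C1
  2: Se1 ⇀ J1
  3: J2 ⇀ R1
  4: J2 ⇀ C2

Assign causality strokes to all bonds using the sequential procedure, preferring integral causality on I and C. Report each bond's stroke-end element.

bond 2 stroke at J1  (Se1: effort source, stroke at far end)
bond 1 stroke at J1  (C1 outputs effort q/C1)
bond 0 stroke at J2  (closing 1-jn rule on J1)
bond 4 stroke at J2  (prefer integral on C2)
bond 3 stroke at R1  (only one flow-in slot at J2)

#0 stroke→J2
#1 stroke→J1
#2 stroke→J1
#3 stroke→R1
#4 stroke→J2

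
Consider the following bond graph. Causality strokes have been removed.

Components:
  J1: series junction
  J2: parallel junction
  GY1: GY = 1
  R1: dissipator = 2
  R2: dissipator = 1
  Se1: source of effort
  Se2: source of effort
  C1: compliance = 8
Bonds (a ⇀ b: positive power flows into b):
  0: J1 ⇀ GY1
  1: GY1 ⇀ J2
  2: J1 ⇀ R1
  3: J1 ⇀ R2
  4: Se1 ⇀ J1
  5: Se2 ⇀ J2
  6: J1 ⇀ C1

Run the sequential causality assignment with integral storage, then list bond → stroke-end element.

bond 0 stroke at GY1
bond 1 stroke at GY1
bond 2 stroke at J1
bond 3 stroke at J1
bond 4 stroke at J1
bond 5 stroke at J2
bond 6 stroke at J1

β4 |J1  (Se1 fixes effort; stroke away)
β5 |J2  (Se2 (Se) sets effort on bond)
β1 |GY1  (common-e at J2 fixed by 5)
β0 |GY1  (GY GY1: same side as bond 1)
β2 |J1  (J1 flow already set via bond 0)
β3 |J1  (1-jn J1 has f-setter on 0)
β6 |J1  (J1 flow already set via bond 0)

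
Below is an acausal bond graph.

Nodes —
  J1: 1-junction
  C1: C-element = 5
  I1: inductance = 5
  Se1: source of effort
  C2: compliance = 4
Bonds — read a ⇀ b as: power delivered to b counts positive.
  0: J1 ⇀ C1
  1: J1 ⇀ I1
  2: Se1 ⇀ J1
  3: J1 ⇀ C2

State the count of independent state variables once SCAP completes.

b2 →J1  (source Se1 imposes e)
b0 →J1  (prefer integral on C1)
b1 →I1  (I1 outputs flow p/I1)
b3 →J1  (J1 flow already set via bond 1)

3  (C1, C2, I1 all integral)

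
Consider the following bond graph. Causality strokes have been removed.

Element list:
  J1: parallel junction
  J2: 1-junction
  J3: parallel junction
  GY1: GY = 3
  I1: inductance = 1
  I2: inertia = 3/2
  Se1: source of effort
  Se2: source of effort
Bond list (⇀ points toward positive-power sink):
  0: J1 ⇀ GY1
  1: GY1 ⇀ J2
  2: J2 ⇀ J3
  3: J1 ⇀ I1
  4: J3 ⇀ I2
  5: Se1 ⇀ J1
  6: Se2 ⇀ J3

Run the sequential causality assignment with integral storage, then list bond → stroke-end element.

β5 |J1  (Se1 fixes effort; stroke away)
β6 |J3  (Se2 fixes effort; stroke away)
β0 |GY1  (0-jn J1 has e-setter on 5)
β3 |I1  (0-jn J1 has e-setter on 5)
β2 |J2  (J3: bond 6 brought effort, rest push out)
β4 |I2  (J3 effort already set via bond 6)
β1 |GY1  (GY1 both-in/both-out from 0)

b0 stroke→GY1
b1 stroke→GY1
b2 stroke→J2
b3 stroke→I1
b4 stroke→I2
b5 stroke→J1
b6 stroke→J3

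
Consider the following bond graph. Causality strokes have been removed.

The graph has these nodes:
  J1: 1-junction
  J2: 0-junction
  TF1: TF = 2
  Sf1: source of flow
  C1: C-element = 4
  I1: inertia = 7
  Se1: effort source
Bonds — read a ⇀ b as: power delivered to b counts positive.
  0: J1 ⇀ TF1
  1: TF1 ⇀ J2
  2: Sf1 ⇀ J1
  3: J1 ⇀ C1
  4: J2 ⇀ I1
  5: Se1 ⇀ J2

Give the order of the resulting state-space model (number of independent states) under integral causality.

2  (C1, I1 all integral)

bond 2 →Sf1  (source Sf1 imposes f)
bond 5 →J2  (Se1 fixes effort; stroke away)
bond 0 →J1  (1-jn J1 has f-setter on 2)
bond 3 →J1  (J1 flow already set via bond 2)
bond 1 →TF1  (J2: bond 5 brought effort, rest push out)
bond 4 →I1  (J2: bond 5 brought effort, rest push out)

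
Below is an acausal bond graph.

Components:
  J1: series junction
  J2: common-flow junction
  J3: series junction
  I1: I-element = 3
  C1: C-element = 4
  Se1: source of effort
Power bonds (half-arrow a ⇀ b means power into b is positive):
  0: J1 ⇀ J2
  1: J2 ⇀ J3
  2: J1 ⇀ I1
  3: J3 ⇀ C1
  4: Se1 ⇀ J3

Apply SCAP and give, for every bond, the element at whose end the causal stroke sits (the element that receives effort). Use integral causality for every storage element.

bond 0 stroke→J1
bond 1 stroke→J2
bond 2 stroke→I1
bond 3 stroke→J3
bond 4 stroke→J3

bond 4 stroke at J3  (Se1 (Se) sets effort on bond)
bond 2 stroke at I1  (I1 integral (f out))
bond 0 stroke at J1  (J1: bond 2 brought flow, rest push out)
bond 1 stroke at J2  (J2: bond 0 brought flow, rest push out)
bond 3 stroke at J3  (common-f at J3 fixed by 1)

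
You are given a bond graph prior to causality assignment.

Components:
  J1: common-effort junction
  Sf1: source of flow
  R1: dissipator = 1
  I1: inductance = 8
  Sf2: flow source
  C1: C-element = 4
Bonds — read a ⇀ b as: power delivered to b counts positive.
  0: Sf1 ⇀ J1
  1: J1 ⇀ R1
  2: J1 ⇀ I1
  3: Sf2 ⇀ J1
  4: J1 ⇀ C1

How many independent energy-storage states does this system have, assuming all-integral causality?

β0 →Sf1  (Sf1 fixes flow; stroke at Sf1)
β3 →Sf2  (Sf2 (Sf) sets flow on bond)
β2 →I1  (I1 outputs flow p/I1)
β4 →J1  (C1: C, integral causality)
β1 →R1  (J1 effort already set via bond 4)

2  (C1, I1 all integral)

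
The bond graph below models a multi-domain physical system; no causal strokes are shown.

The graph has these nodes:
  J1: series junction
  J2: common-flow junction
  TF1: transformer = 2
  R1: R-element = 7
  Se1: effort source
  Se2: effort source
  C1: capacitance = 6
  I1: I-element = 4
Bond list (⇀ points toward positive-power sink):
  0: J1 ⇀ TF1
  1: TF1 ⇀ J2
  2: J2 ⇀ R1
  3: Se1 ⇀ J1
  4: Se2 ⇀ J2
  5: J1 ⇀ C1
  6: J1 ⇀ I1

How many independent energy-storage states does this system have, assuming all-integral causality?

2  (C1, I1 all integral)

b3 stroke→J1  (Se1: effort source, stroke at far end)
b4 stroke→J2  (source Se2 imposes e)
b5 stroke→J1  (C1 outputs effort q/C1)
b6 stroke→I1  (I1: I, integral causality)
b0 stroke→J1  (common-f at J1 fixed by 6)
b1 stroke→TF1  (TF1: transformer flips bond 0)
b2 stroke→J2  (common-f at J2 fixed by 1)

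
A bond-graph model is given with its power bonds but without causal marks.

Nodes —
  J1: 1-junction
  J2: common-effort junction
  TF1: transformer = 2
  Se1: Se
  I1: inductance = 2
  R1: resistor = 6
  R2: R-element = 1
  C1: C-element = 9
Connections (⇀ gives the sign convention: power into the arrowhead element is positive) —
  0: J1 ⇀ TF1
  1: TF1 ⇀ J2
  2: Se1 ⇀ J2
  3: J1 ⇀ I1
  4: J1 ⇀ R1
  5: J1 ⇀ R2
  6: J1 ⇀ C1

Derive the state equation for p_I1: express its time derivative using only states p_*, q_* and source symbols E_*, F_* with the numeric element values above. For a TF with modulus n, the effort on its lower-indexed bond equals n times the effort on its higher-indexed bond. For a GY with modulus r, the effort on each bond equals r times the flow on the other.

bond 2 |J2  (Se1 (Se) sets effort on bond)
bond 1 |TF1  (J2 effort already set via bond 2)
bond 0 |J1  (TF1 one-in-one-out from 1)
bond 3 |I1  (I1 integral (f out))
bond 4 |J1  (common-f at J1 fixed by 3)
bond 5 |J1  (common-f at J1 fixed by 3)
bond 6 |J1  (J1 flow already set via bond 3)

dp_I1/dt = -2*E_Se1 - 7*p_I1/2 - q_C1/9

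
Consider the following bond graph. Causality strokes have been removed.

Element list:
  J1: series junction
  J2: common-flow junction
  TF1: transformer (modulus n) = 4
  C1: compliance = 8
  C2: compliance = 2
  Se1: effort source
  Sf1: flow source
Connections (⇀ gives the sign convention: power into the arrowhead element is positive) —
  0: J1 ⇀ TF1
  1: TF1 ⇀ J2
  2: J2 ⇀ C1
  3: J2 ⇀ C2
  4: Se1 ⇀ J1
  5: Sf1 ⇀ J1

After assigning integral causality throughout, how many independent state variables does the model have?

β4 stroke at J1  (source Se1 imposes e)
β5 stroke at Sf1  (Sf1: flow source, stroke at near end)
β0 stroke at J1  (1-jn J1 has f-setter on 5)
β1 stroke at TF1  (TF1 one-in-one-out from 0)
β2 stroke at J2  (J2 flow already set via bond 1)
β3 stroke at J2  (1-jn J2 has f-setter on 1)

2  (C1, C2 all integral)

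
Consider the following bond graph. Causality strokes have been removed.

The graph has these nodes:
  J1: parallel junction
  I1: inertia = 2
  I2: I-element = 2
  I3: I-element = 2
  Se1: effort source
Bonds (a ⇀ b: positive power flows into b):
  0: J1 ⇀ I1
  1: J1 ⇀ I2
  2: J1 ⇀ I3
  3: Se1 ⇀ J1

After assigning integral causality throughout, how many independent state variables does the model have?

3  (I1, I2, I3 all integral)

#3 |J1  (Se1 fixes effort; stroke away)
#0 |I1  (J1: bond 3 brought effort, rest push out)
#1 |I2  (0-jn J1 has e-setter on 3)
#2 |I3  (J1 effort already set via bond 3)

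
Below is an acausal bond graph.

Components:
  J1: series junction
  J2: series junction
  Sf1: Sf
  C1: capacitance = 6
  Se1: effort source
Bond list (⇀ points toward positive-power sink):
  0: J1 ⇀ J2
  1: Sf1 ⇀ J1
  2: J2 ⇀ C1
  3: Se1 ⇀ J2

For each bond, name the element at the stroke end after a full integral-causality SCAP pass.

β0 |J1
β1 |Sf1
β2 |J2
β3 |J2

#1 |Sf1  (Sf1 (Sf) sets flow on bond)
#3 |J2  (source Se1 imposes e)
#0 |J1  (J1: bond 1 brought flow, rest push out)
#2 |J2  (J2 flow already set via bond 0)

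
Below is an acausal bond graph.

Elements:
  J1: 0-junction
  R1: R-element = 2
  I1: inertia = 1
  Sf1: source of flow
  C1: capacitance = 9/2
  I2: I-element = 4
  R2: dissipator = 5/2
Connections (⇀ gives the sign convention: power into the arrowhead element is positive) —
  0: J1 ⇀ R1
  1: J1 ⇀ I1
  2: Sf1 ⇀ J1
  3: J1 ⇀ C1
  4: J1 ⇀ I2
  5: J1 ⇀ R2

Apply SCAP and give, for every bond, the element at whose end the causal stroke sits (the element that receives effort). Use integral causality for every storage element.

β2 stroke→Sf1  (Sf1 fixes flow; stroke at Sf1)
β1 stroke→I1  (I1: I, integral causality)
β3 stroke→J1  (prefer integral on C1)
β0 stroke→R1  (common-e at J1 fixed by 3)
β4 stroke→I2  (J1 effort already set via bond 3)
β5 stroke→R2  (0-jn J1 has e-setter on 3)

b0 stroke at R1
b1 stroke at I1
b2 stroke at Sf1
b3 stroke at J1
b4 stroke at I2
b5 stroke at R2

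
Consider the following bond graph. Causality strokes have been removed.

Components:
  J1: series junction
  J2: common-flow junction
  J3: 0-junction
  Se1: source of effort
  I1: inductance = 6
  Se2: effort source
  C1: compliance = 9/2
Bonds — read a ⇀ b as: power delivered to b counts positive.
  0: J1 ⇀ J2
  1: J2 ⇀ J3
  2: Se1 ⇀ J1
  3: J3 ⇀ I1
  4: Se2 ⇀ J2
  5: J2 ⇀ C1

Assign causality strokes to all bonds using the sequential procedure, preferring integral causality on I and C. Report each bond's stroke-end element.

#0 stroke→J2
#1 stroke→J3
#2 stroke→J1
#3 stroke→I1
#4 stroke→J2
#5 stroke→J2

#2 stroke at J1  (source Se1 imposes e)
#4 stroke at J2  (source Se2 imposes e)
#0 stroke at J2  (closing 1-jn rule on J1)
#3 stroke at I1  (prefer integral on I1)
#1 stroke at J3  (J3 needs exactly one e-in)
#5 stroke at J2  (common-f at J2 fixed by 1)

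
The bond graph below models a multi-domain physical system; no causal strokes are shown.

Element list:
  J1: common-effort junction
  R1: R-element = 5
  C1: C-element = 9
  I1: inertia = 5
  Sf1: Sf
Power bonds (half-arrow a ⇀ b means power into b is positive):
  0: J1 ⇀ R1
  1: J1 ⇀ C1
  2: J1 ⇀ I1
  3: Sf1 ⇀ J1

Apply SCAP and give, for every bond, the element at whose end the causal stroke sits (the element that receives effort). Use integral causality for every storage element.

β0 |R1
β1 |J1
β2 |I1
β3 |Sf1

#3 stroke→Sf1  (Sf1 (Sf) sets flow on bond)
#1 stroke→J1  (prefer integral on C1)
#0 stroke→R1  (J1: bond 1 brought effort, rest push out)
#2 stroke→I1  (common-e at J1 fixed by 1)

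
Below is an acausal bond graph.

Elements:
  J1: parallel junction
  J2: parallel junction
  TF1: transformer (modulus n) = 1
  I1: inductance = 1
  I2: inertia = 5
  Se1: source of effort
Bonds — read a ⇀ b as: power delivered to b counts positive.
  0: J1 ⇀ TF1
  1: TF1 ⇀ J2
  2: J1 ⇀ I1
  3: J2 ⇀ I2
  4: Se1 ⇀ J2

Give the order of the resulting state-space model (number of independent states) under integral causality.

b4 →J2  (Se1: effort source, stroke at far end)
b1 →TF1  (common-e at J2 fixed by 4)
b3 →I2  (common-e at J2 fixed by 4)
b0 →J1  (TF1 one-in-one-out from 1)
b2 →I1  (common-e at J1 fixed by 0)

2  (I1, I2 all integral)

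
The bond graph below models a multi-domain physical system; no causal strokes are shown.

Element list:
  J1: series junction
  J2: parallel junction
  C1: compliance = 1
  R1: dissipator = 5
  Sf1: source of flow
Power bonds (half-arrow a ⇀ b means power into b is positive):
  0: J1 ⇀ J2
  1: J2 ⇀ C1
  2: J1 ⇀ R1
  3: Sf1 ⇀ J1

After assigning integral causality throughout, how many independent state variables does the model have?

bond 3 stroke at Sf1  (Sf1 (Sf) sets flow on bond)
bond 0 stroke at J1  (J1: bond 3 brought flow, rest push out)
bond 2 stroke at J1  (common-f at J1 fixed by 3)
bond 1 stroke at J2  (closing 0-jn rule on J2)

1  (C1 all integral)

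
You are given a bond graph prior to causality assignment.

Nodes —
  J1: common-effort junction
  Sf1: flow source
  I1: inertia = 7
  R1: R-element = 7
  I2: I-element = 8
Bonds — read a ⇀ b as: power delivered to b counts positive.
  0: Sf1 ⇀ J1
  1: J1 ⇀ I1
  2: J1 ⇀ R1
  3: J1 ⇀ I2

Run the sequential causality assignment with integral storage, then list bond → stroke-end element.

b0 |Sf1  (source Sf1 imposes f)
b1 |I1  (prefer integral on I1)
b3 |I2  (I2 outputs flow p/I2)
b2 |J1  (only one effort-in slot at J1)

β0 stroke→Sf1
β1 stroke→I1
β2 stroke→J1
β3 stroke→I2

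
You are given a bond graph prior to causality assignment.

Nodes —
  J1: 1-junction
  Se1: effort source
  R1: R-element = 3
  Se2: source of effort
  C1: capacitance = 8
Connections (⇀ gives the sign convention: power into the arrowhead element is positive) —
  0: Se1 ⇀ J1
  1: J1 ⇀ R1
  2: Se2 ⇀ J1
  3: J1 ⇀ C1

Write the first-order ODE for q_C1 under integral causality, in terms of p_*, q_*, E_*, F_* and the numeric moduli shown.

dq_C1/dt = E_Se1/3 + E_Se2/3 - q_C1/24

β0 stroke→J1  (Se1 fixes effort; stroke away)
β2 stroke→J1  (Se2 fixes effort; stroke away)
β3 stroke→J1  (C1 outputs effort q/C1)
β1 stroke→R1  (J1: last free bond brings flow in)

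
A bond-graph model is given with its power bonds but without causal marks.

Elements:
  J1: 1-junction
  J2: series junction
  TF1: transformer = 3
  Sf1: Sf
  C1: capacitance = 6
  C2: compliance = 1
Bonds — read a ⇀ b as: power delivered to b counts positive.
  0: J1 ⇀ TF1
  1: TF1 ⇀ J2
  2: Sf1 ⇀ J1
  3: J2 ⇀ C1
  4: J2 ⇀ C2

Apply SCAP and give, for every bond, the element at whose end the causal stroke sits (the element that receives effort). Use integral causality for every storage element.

β2 →Sf1  (Sf1 (Sf) sets flow on bond)
β0 →J1  (common-f at J1 fixed by 2)
β1 →TF1  (TF1 one-in-one-out from 0)
β3 →J2  (1-jn J2 has f-setter on 1)
β4 →J2  (common-f at J2 fixed by 1)

#0 →J1
#1 →TF1
#2 →Sf1
#3 →J2
#4 →J2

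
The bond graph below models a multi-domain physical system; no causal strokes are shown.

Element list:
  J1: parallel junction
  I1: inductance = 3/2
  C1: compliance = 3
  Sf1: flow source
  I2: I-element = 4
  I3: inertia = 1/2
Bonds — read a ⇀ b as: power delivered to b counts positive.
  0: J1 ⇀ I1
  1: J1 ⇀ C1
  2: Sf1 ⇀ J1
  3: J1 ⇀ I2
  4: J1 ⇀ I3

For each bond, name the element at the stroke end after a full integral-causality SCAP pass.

#2 stroke→Sf1  (Sf1 fixes flow; stroke at Sf1)
#0 stroke→I1  (I1 outputs flow p/I1)
#1 stroke→J1  (C1 integral (e out))
#3 stroke→I2  (0-jn J1 has e-setter on 1)
#4 stroke→I3  (0-jn J1 has e-setter on 1)

b0 →I1
b1 →J1
b2 →Sf1
b3 →I2
b4 →I3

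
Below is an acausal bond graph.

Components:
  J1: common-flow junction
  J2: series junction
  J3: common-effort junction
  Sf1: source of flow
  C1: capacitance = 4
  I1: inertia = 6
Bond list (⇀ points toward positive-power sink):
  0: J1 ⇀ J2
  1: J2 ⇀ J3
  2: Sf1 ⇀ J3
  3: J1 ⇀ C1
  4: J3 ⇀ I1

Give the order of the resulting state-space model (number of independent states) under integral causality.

β2 stroke→Sf1  (source Sf1 imposes f)
β3 stroke→J1  (C1: C, integral causality)
β0 stroke→J2  (J1: last free bond brings flow in)
β1 stroke→J3  (closing 1-jn rule on J2)
β4 stroke→I1  (0-jn J3 has e-setter on 1)

2  (C1, I1 all integral)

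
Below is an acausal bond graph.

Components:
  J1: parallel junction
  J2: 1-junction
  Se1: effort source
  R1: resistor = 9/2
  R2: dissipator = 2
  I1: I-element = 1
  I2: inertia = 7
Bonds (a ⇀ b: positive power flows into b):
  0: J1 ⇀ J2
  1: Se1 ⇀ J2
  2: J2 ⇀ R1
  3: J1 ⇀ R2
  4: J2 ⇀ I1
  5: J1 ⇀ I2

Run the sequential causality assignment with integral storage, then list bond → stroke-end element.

b1 →J2  (Se1 (Se) sets effort on bond)
b4 →I1  (I1 integral (f out))
b0 →J2  (J2 flow already set via bond 4)
b2 →J2  (J2: bond 4 brought flow, rest push out)
b5 →I2  (I2 integral (f out))
b3 →J1  (only one effort-in slot at J1)

bond 0 →J2
bond 1 →J2
bond 2 →J2
bond 3 →J1
bond 4 →I1
bond 5 →I2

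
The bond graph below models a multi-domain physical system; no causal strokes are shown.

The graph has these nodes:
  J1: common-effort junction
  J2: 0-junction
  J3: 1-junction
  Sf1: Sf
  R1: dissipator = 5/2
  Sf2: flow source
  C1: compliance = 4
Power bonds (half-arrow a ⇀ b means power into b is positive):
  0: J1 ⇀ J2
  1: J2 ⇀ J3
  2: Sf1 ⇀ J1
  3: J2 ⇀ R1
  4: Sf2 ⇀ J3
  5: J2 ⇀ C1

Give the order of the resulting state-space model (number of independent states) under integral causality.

bond 2 →Sf1  (Sf1 (Sf) sets flow on bond)
bond 4 →Sf2  (source Sf2 imposes f)
bond 0 →J1  (J1: last free bond brings effort in)
bond 1 →J3  (J3: bond 4 brought flow, rest push out)
bond 5 →J2  (prefer integral on C1)
bond 3 →R1  (J2: bond 5 brought effort, rest push out)

1  (C1 all integral)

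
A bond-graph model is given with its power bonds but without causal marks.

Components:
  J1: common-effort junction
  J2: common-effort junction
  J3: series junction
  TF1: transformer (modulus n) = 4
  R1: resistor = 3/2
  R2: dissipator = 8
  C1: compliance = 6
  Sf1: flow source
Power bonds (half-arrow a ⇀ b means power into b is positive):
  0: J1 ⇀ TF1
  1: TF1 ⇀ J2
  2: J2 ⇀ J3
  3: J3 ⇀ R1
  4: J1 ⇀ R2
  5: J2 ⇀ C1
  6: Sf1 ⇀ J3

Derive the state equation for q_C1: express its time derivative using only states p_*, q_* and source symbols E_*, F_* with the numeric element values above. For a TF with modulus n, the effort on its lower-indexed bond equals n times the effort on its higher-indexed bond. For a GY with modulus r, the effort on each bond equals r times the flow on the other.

#6 →Sf1  (Sf1 fixes flow; stroke at Sf1)
#2 →J3  (J3: bond 6 brought flow, rest push out)
#3 →J3  (1-jn J3 has f-setter on 6)
#5 →J2  (C1 integral (e out))
#1 →TF1  (common-e at J2 fixed by 5)
#0 →J1  (TF TF1: opposite of bond 1)
#4 →R2  (J1 effort already set via bond 0)

dq_C1/dt = -F_Sf1 - q_C1/3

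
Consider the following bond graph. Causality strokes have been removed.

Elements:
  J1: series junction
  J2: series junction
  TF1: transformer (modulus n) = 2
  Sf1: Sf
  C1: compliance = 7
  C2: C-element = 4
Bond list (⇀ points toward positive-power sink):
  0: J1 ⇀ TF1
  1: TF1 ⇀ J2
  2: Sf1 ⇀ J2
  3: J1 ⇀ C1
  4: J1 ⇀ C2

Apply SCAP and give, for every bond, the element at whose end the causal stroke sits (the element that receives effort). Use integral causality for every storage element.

β2 stroke at Sf1  (Sf1 (Sf) sets flow on bond)
β1 stroke at J2  (J2: bond 2 brought flow, rest push out)
β0 stroke at TF1  (TF1 one-in-one-out from 1)
β3 stroke at J1  (J1: bond 0 brought flow, rest push out)
β4 stroke at J1  (common-f at J1 fixed by 0)

β0 →TF1
β1 →J2
β2 →Sf1
β3 →J1
β4 →J1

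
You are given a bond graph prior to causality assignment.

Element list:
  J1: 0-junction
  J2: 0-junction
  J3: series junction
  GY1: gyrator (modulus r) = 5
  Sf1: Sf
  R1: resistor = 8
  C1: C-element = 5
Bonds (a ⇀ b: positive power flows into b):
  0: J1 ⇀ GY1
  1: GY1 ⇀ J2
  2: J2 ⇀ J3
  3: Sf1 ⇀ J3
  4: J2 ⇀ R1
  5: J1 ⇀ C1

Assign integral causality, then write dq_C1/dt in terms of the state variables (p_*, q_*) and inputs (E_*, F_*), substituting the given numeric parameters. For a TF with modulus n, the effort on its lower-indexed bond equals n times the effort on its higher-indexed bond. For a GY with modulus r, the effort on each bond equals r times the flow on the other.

#3 stroke at Sf1  (Sf1: flow source, stroke at near end)
#2 stroke at J3  (J3 flow already set via bond 3)
#5 stroke at J1  (C1 outputs effort q/C1)
#0 stroke at GY1  (J1 effort already set via bond 5)
#1 stroke at GY1  (through GY1, causality inverts; strokes same side of GY1)
#4 stroke at J2  (J2 needs exactly one e-in)

dq_C1/dt = 8*F_Sf1/5 - 8*q_C1/125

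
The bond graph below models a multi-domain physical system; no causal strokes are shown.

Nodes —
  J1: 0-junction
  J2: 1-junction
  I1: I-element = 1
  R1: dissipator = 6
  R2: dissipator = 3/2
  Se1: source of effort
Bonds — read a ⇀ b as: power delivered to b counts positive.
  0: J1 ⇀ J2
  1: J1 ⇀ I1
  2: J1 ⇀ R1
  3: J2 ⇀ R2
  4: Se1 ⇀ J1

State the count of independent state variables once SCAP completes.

1  (I1 all integral)

bond 4 stroke at J1  (Se1 (Se) sets effort on bond)
bond 0 stroke at J2  (J1 effort already set via bond 4)
bond 1 stroke at I1  (J1 effort already set via bond 4)
bond 2 stroke at R1  (J1 effort already set via bond 4)
bond 3 stroke at R2  (J2: last free bond brings flow in)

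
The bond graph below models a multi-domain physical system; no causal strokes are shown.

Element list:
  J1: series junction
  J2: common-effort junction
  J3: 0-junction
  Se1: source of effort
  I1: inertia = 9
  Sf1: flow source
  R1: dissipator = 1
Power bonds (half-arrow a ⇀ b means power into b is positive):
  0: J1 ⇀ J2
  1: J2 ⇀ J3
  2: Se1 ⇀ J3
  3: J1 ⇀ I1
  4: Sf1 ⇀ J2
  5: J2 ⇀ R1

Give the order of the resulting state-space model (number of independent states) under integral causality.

1  (I1 all integral)

β2 stroke→J3  (Se1 (Se) sets effort on bond)
β4 stroke→Sf1  (Sf1 fixes flow; stroke at Sf1)
β1 stroke→J2  (common-e at J3 fixed by 2)
β0 stroke→J1  (common-e at J2 fixed by 1)
β5 stroke→R1  (J2 effort already set via bond 1)
β3 stroke→I1  (closing 1-jn rule on J1)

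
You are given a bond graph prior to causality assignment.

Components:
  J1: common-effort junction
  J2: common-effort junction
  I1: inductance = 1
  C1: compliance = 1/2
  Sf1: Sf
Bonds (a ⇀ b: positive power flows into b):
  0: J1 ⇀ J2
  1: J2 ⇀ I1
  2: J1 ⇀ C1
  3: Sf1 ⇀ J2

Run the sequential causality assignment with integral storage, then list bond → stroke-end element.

β0 stroke at J2
β1 stroke at I1
β2 stroke at J1
β3 stroke at Sf1

β3 →Sf1  (Sf1 fixes flow; stroke at Sf1)
β1 →I1  (I1 outputs flow p/I1)
β0 →J2  (only one effort-in slot at J2)
β2 →J1  (only one effort-in slot at J1)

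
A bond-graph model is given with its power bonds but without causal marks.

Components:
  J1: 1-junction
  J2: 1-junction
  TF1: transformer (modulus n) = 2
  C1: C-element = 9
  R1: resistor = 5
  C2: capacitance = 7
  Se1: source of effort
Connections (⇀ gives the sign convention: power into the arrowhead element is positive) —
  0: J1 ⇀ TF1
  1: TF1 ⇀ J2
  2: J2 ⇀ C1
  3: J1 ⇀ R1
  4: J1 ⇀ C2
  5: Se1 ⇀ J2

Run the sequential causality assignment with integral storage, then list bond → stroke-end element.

bond 5 |J2  (source Se1 imposes e)
bond 2 |J2  (C1: C, integral causality)
bond 1 |TF1  (J2 needs exactly one f-in)
bond 0 |J1  (through TF1, causality passes straight; one stroke at TF1)
bond 4 |J1  (C2 integral (e out))
bond 3 |R1  (J1 needs exactly one f-in)

b0 |J1
b1 |TF1
b2 |J2
b3 |R1
b4 |J1
b5 |J2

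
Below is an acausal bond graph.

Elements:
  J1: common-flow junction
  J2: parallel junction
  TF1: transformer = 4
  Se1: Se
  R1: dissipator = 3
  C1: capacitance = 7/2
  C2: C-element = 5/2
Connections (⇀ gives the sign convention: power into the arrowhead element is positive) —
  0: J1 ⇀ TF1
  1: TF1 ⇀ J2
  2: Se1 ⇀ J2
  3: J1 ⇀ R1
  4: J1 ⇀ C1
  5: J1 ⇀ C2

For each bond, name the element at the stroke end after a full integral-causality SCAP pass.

bond 0 |J1
bond 1 |TF1
bond 2 |J2
bond 3 |R1
bond 4 |J1
bond 5 |J1

bond 2 stroke at J2  (Se1 fixes effort; stroke away)
bond 1 stroke at TF1  (0-jn J2 has e-setter on 2)
bond 0 stroke at J1  (TF1: transformer flips bond 1)
bond 4 stroke at J1  (C1 integral (e out))
bond 5 stroke at J1  (C2 integral (e out))
bond 3 stroke at R1  (J1 needs exactly one f-in)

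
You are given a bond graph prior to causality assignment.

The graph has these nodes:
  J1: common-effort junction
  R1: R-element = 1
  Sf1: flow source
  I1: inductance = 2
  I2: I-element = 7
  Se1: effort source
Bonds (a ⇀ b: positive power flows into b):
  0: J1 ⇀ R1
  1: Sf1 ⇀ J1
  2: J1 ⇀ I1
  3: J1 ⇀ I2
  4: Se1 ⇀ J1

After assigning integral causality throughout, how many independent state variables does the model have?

bond 1 →Sf1  (Sf1 fixes flow; stroke at Sf1)
bond 4 →J1  (Se1 (Se) sets effort on bond)
bond 0 →R1  (J1: bond 4 brought effort, rest push out)
bond 2 →I1  (0-jn J1 has e-setter on 4)
bond 3 →I2  (J1 effort already set via bond 4)

2  (I1, I2 all integral)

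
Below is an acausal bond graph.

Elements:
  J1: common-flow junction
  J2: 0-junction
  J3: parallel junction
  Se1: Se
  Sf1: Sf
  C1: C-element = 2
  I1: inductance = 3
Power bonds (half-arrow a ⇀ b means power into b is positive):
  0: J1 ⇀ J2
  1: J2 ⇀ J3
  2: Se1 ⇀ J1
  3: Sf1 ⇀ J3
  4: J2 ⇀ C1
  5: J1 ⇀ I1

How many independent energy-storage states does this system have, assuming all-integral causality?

2  (C1, I1 all integral)

β2 |J1  (Se1 fixes effort; stroke away)
β3 |Sf1  (Sf1 (Sf) sets flow on bond)
β1 |J3  (J3 needs exactly one e-in)
β4 |J2  (C1 outputs effort q/C1)
β0 |J1  (J2: bond 4 brought effort, rest push out)
β5 |I1  (J1: last free bond brings flow in)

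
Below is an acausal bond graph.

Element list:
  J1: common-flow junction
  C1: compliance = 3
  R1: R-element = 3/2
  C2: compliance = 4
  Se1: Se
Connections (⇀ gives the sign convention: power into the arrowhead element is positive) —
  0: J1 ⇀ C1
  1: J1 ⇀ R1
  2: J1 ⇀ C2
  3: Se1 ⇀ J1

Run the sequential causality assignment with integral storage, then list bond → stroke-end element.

#0 stroke→J1
#1 stroke→R1
#2 stroke→J1
#3 stroke→J1

β3 →J1  (Se1 (Se) sets effort on bond)
β0 →J1  (prefer integral on C1)
β2 →J1  (C2 outputs effort q/C2)
β1 →R1  (J1: last free bond brings flow in)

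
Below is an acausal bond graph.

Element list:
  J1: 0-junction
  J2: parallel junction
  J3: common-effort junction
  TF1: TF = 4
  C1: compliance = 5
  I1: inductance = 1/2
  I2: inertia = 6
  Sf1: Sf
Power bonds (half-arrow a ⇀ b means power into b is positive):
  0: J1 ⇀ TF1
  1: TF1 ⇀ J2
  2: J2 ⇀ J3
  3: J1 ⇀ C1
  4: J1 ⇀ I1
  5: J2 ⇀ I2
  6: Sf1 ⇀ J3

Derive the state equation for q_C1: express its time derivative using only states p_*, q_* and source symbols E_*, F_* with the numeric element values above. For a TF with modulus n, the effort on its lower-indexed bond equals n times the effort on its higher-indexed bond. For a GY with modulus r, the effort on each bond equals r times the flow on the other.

dq_C1/dt = F_Sf1/4 - 2*p_I1 - p_I2/24

bond 6 stroke→Sf1  (Sf1 (Sf) sets flow on bond)
bond 2 stroke→J3  (J3 needs exactly one e-in)
bond 3 stroke→J1  (prefer integral on C1)
bond 0 stroke→TF1  (common-e at J1 fixed by 3)
bond 4 stroke→I1  (J1 effort already set via bond 3)
bond 1 stroke→J2  (TF1: transformer flips bond 0)
bond 5 stroke→I2  (0-jn J2 has e-setter on 1)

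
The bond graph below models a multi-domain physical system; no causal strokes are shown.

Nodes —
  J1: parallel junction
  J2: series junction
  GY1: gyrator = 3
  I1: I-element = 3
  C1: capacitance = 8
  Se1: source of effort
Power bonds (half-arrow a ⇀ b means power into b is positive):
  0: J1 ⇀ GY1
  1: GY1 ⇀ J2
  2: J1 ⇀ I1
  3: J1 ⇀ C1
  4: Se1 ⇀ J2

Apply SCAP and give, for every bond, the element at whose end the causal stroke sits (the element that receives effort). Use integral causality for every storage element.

bond 4 stroke at J2  (Se1: effort source, stroke at far end)
bond 1 stroke at GY1  (J2: last free bond brings flow in)
bond 0 stroke at GY1  (through GY1, causality inverts; strokes same side of GY1)
bond 2 stroke at I1  (I1 integral (f out))
bond 3 stroke at J1  (closing 0-jn rule on J1)

b0 stroke at GY1
b1 stroke at GY1
b2 stroke at I1
b3 stroke at J1
b4 stroke at J2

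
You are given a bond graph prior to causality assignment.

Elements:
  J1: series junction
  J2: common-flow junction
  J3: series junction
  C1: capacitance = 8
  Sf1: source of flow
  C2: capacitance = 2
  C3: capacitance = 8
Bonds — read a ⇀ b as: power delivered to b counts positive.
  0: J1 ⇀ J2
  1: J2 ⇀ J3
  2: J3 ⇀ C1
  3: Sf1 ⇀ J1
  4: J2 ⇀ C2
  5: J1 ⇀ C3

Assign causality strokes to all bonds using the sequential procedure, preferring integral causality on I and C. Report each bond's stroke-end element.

bond 3 →Sf1  (Sf1 fixes flow; stroke at Sf1)
bond 0 →J1  (1-jn J1 has f-setter on 3)
bond 5 →J1  (1-jn J1 has f-setter on 3)
bond 1 →J2  (J2: bond 0 brought flow, rest push out)
bond 4 →J2  (1-jn J2 has f-setter on 0)
bond 2 →J3  (J3: bond 1 brought flow, rest push out)

#0 |J1
#1 |J2
#2 |J3
#3 |Sf1
#4 |J2
#5 |J1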